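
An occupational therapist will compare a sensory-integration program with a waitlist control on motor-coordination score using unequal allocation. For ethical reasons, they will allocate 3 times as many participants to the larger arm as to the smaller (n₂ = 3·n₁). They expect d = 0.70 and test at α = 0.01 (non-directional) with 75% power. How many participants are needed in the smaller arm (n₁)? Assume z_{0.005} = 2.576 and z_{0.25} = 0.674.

With allocation ratio k = n₂/n₁ = 3, Var(x̄₁−x̄₂) = σ²(1/n₁ + 1/(k·n₁)) = σ²·(k+1)/(k·n₁).
So n₁ = (1 + 1/k)·((z_{α/2} + z_β)/d)² = 1.333 × (3.250/0.70)².
n₁ = 1.333 × 21.56 = 28.7.
Round up: n₁ = 29, giving n₂ = 3 × 29 = 87.

n₁ = 29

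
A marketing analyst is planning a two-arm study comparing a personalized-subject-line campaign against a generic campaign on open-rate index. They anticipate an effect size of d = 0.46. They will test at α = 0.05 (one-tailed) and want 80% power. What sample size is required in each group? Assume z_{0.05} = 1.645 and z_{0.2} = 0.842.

For two independent groups with equal n: n = 2·((z_{α} + z_β) / d)².
z_{α} + z_β = 1.645 + 0.842 = 2.487.
n = 2 × (2.487 / 0.46)² = 2 × 5.407² = 2 × 29.23 = 58.5.
Round up to the next whole participant.

n = 59 per group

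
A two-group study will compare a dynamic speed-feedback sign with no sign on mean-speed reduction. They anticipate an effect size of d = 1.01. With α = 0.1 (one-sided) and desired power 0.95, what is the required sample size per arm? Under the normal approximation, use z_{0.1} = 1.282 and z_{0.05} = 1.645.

For two independent groups with equal n: n = 2·((z_{α} + z_β) / d)².
z_{α} + z_β = 1.282 + 1.645 = 2.927.
n = 2 × (2.927 / 1.01)² = 2 × 2.898² = 2 × 8.40 = 16.8.
Round up to the next whole participant.

n = 17 per group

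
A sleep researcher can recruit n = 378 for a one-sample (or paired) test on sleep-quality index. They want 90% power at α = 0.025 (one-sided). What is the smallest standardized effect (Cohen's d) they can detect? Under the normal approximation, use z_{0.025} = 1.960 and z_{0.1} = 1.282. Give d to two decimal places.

For a single sample (or paired design) of n = 378: d_min = (z_{α} + z_β)/√n.
z-sum = 1.960 + 1.282 = 3.242.
d_min = 3.242 / √378 = 3.242 / 19.442 = 0.167.

d_min ≈ 0.17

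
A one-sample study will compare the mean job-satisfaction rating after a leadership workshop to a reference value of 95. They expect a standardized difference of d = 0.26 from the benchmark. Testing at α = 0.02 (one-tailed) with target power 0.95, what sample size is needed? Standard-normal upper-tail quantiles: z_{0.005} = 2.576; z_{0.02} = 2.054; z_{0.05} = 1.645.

n = 203

For a one-sample test: n = ((z_{α} + z_β) / d)².
z_{α} + z_β = 2.054 + 1.645 = 3.699.
n = (3.699 / 0.26)² = 14.227² = 202.41.
Round up.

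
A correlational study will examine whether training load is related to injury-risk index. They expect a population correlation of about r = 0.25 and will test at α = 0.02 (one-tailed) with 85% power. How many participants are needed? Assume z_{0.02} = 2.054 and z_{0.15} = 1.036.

n = 150

Fisher's z: C = ½·ln((1+r)/(1−r)) = ½·ln(1.6667) = 0.2554.
n = ((z_{α} + z_β)/C)² + 3.
(2.054 + 1.036) / 0.2554 = 3.090 / 0.2554 = 12.099.
n = 12.099² + 3 = 146.38 + 3 = 149.4.
Round up.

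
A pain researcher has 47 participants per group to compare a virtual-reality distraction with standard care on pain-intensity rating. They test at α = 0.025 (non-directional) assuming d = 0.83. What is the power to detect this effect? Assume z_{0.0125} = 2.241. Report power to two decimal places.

For two equal groups, power = Φ(d·√(n/2) − z_{α/2}).
d·√(n/2) = 0.83 × √(47/2) = 0.83 × 4.848 = 4.024.
z_β = 4.024 − 2.241 = 1.783.
Power = Φ(1.783) = 0.963.

power ≈ 0.96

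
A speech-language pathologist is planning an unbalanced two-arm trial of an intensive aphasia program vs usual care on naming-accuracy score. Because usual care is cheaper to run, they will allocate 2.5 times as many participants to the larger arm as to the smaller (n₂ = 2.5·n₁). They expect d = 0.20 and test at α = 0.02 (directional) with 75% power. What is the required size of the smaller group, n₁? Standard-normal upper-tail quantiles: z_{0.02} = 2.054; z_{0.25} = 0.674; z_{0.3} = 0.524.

n₁ = 261

With allocation ratio k = n₂/n₁ = 2.5, Var(x̄₁−x̄₂) = σ²(1/n₁ + 1/(k·n₁)) = σ²·(k+1)/(k·n₁).
So n₁ = (1 + 1/k)·((z_{α} + z_β)/d)² = 1.400 × (2.728/0.20)².
n₁ = 1.400 × 186.05 = 260.5.
Round up: n₁ = 261, giving n₂ = ⌈2.5 × 261⌉ = ⌈652.5⌉ = 653.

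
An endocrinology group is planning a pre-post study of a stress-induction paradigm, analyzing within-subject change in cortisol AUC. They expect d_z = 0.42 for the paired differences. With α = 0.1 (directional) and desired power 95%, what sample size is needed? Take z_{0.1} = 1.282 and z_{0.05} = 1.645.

n = 49 pairs

For a paired (one-sample on differences) test: n = ((z_{α} + z_β) / d)².
z_{α} + z_β = 1.282 + 1.645 = 2.927.
n = (2.927 / 0.42)² = 6.969² = 48.57.
Round up.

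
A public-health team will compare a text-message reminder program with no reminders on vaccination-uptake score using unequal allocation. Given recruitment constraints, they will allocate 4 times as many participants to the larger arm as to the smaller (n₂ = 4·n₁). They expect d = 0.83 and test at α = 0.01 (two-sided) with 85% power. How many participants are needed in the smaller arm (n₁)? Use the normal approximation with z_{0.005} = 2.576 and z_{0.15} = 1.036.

With allocation ratio k = n₂/n₁ = 4, Var(x̄₁−x̄₂) = σ²(1/n₁ + 1/(k·n₁)) = σ²·(k+1)/(k·n₁).
So n₁ = (1 + 1/k)·((z_{α/2} + z_β)/d)² = 1.250 × (3.612/0.83)².
n₁ = 1.250 × 18.94 = 23.7.
Round up: n₁ = 24, giving n₂ = 4 × 24 = 96.

n₁ = 24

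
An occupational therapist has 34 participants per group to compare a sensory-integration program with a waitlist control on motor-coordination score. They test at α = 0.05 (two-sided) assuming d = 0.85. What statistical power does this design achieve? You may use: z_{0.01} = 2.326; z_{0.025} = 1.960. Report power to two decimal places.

power ≈ 0.94

For two equal groups, power = Φ(d·√(n/2) − z_{α/2}).
d·√(n/2) = 0.85 × √(34/2) = 0.85 × 4.123 = 3.505.
z_β = 3.505 − 1.960 = 1.545.
Power = Φ(1.545) = 0.939.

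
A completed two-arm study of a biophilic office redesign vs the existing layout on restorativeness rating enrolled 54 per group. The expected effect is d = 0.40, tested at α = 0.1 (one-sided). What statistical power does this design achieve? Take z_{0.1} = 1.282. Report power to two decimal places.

power ≈ 0.79

For two equal groups, power = Φ(d·√(n/2) − z_{α}).
d·√(n/2) = 0.40 × √(54/2) = 0.40 × 5.196 = 2.078.
z_β = 2.078 − 1.282 = 0.796.
Power = Φ(0.796) = 0.787.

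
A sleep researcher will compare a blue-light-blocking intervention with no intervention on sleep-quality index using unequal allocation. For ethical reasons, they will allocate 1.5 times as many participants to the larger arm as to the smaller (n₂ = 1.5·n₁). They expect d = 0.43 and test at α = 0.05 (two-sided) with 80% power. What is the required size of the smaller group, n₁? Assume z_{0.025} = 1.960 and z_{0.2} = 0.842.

n₁ = 71

With allocation ratio k = n₂/n₁ = 1.5, Var(x̄₁−x̄₂) = σ²(1/n₁ + 1/(k·n₁)) = σ²·(k+1)/(k·n₁).
So n₁ = (1 + 1/k)·((z_{α/2} + z_β)/d)² = 1.667 × (2.802/0.43)².
n₁ = 1.667 × 42.46 = 70.8.
Round up: n₁ = 71, giving n₂ = ⌈1.5 × 71⌉ = ⌈106.5⌉ = 107.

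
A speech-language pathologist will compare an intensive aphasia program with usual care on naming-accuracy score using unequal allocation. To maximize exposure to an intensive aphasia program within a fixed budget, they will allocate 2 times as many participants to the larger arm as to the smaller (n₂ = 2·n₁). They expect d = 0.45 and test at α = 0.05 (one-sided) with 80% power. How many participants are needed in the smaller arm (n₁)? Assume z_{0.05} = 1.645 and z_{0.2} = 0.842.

n₁ = 46

With allocation ratio k = n₂/n₁ = 2, Var(x̄₁−x̄₂) = σ²(1/n₁ + 1/(k·n₁)) = σ²·(k+1)/(k·n₁).
So n₁ = (1 + 1/k)·((z_{α} + z_β)/d)² = 1.500 × (2.487/0.45)².
n₁ = 1.500 × 30.54 = 45.8.
Round up: n₁ = 46, giving n₂ = 2 × 46 = 92.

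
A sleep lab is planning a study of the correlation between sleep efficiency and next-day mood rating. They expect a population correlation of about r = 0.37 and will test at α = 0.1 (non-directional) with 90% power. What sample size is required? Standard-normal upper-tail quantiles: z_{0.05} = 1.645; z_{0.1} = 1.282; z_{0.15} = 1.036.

n = 60

Fisher's z: C = ½·ln((1+r)/(1−r)) = ½·ln(2.1746) = 0.3884.
n = ((z_{α/2} + z_β)/C)² + 3.
(1.645 + 1.282) / 0.3884 = 2.927 / 0.3884 = 7.536.
n = 7.536² + 3 = 56.79 + 3 = 59.8.
Round up.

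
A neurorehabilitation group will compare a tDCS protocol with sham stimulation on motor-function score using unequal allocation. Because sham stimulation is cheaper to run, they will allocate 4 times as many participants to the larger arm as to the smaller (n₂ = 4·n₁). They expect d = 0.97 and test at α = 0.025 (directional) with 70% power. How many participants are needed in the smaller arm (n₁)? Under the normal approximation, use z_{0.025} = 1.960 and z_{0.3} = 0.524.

With allocation ratio k = n₂/n₁ = 4, Var(x̄₁−x̄₂) = σ²(1/n₁ + 1/(k·n₁)) = σ²·(k+1)/(k·n₁).
So n₁ = (1 + 1/k)·((z_{α} + z_β)/d)² = 1.250 × (2.484/0.97)².
n₁ = 1.250 × 6.56 = 8.2.
Round up: n₁ = 9, giving n₂ = 4 × 9 = 36.

n₁ = 9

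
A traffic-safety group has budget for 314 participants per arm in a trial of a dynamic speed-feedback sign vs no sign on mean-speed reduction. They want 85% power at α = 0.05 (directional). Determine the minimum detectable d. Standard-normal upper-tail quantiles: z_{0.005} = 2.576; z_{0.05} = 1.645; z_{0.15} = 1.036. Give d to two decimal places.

For two independent groups of n = 314 each: d_min = (z_{α} + z_β)·√(2/n).
z-sum = 1.645 + 1.036 = 2.681.
d_min = 2.681 × √(2/314) = 2.681 × 0.0798 = 0.214.

d_min ≈ 0.21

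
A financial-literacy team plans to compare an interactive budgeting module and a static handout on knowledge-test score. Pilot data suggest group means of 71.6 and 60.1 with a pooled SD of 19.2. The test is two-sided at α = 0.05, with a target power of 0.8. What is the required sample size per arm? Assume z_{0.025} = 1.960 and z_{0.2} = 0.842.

n = 44 per group

Cohen's d = |M₁ − M₂| / SD_pooled = |71.6 − 60.1| / 19.2 = 11.5 / 19.2 = 0.599.
For two independent groups with equal n: n = 2·((z_{α/2} + z_β) / d)².
z_{α/2} + z_β = 1.960 + 0.842 = 2.802.
n = 2 × (2.802 / 0.599)² = 2 × 4.678² = 2 × 21.88 = 43.8.
Round up to the next whole participant.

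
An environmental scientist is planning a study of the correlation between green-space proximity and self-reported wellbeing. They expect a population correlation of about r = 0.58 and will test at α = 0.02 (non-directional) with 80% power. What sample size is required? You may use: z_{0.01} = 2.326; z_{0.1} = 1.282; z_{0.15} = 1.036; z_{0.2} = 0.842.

n = 26

Fisher's z: C = ½·ln((1+r)/(1−r)) = ½·ln(3.7619) = 0.6625.
n = ((z_{α/2} + z_β)/C)² + 3.
(2.326 + 0.842) / 0.6625 = 3.168 / 0.6625 = 4.782.
n = 4.782² + 3 = 22.87 + 3 = 25.9.
Round up.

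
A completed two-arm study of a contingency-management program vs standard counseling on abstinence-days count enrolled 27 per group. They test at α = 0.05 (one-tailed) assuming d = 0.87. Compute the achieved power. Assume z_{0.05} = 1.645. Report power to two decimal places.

For two equal groups, power = Φ(d·√(n/2) − z_{α}).
d·√(n/2) = 0.87 × √(27/2) = 0.87 × 3.674 = 3.197.
z_β = 3.197 − 1.645 = 1.552.
Power = Φ(1.552) = 0.940.

power ≈ 0.94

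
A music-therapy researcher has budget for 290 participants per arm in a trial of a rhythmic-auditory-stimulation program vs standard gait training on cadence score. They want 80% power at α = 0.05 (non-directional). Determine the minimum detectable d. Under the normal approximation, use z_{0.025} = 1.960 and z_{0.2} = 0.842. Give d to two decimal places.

For two independent groups of n = 290 each: d_min = (z_{α/2} + z_β)·√(2/n).
z-sum = 1.960 + 0.842 = 2.802.
d_min = 2.802 × √(2/290) = 2.802 × 0.0830 = 0.233.

d_min ≈ 0.23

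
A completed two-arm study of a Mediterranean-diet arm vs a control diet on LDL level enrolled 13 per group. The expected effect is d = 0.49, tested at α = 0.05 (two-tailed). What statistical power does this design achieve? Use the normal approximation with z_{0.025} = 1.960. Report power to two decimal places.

power ≈ 0.24

For two equal groups, power = Φ(d·√(n/2) − z_{α/2}).
d·√(n/2) = 0.49 × √(13/2) = 0.49 × 2.550 = 1.249.
z_β = 1.249 − 1.960 = -0.711.
Power = Φ(-0.711) = 0.239.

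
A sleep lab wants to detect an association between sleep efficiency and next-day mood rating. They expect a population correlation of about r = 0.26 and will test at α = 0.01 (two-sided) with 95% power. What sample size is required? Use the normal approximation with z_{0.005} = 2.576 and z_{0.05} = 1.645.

Fisher's z: C = ½·ln((1+r)/(1−r)) = ½·ln(1.7027) = 0.2661.
n = ((z_{α/2} + z_β)/C)² + 3.
(2.576 + 1.645) / 0.2661 = 4.221 / 0.2661 = 15.862.
n = 15.862² + 3 = 251.62 + 3 = 254.6.
Round up.

n = 255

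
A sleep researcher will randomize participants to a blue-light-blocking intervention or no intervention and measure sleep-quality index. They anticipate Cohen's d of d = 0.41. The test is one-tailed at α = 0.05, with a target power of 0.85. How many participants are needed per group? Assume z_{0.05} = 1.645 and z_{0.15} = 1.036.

n = 86 per group

For two independent groups with equal n: n = 2·((z_{α} + z_β) / d)².
z_{α} + z_β = 1.645 + 1.036 = 2.681.
n = 2 × (2.681 / 0.41)² = 2 × 6.539² = 2 × 42.76 = 85.5.
Round up to the next whole participant.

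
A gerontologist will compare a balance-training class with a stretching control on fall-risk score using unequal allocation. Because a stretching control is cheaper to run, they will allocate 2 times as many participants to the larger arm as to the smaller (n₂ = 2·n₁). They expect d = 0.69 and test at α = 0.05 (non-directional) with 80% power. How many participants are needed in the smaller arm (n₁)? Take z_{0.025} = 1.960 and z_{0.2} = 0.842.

With allocation ratio k = n₂/n₁ = 2, Var(x̄₁−x̄₂) = σ²(1/n₁ + 1/(k·n₁)) = σ²·(k+1)/(k·n₁).
So n₁ = (1 + 1/k)·((z_{α/2} + z_β)/d)² = 1.500 × (2.802/0.69)².
n₁ = 1.500 × 16.49 = 24.7.
Round up: n₁ = 25, giving n₂ = 2 × 25 = 50.

n₁ = 25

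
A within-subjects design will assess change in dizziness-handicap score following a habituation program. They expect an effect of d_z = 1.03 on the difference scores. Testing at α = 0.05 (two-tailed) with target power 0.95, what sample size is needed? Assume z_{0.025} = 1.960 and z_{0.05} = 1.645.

n = 13 pairs

For a paired (one-sample on differences) test: n = ((z_{α/2} + z_β) / d)².
z_{α/2} + z_β = 1.960 + 1.645 = 3.605.
n = (3.605 / 1.03)² = 3.500² = 12.25.
Round up.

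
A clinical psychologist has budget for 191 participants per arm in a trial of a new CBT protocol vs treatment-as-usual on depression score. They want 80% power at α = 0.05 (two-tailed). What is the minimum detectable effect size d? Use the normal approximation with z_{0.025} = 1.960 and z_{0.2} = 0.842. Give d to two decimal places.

For two independent groups of n = 191 each: d_min = (z_{α/2} + z_β)·√(2/n).
z-sum = 1.960 + 0.842 = 2.802.
d_min = 2.802 × √(2/191) = 2.802 × 0.1023 = 0.287.

d_min ≈ 0.29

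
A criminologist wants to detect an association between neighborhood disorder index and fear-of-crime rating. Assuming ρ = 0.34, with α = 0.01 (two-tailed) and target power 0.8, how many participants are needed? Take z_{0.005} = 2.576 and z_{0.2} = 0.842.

n = 97

Fisher's z: C = ½·ln((1+r)/(1−r)) = ½·ln(2.0303) = 0.3541.
n = ((z_{α/2} + z_β)/C)² + 3.
(2.576 + 0.842) / 0.3541 = 3.418 / 0.3541 = 9.653.
n = 9.653² + 3 = 93.17 + 3 = 96.2.
Round up.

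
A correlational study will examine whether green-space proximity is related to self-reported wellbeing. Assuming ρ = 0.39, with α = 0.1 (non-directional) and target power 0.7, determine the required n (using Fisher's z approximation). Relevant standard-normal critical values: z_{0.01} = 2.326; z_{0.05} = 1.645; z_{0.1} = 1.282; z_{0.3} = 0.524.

Fisher's z: C = ½·ln((1+r)/(1−r)) = ½·ln(2.2787) = 0.4118.
n = ((z_{α/2} + z_β)/C)² + 3.
(1.645 + 0.524) / 0.4118 = 2.169 / 0.4118 = 5.267.
n = 5.267² + 3 = 27.74 + 3 = 30.7.
Round up.

n = 31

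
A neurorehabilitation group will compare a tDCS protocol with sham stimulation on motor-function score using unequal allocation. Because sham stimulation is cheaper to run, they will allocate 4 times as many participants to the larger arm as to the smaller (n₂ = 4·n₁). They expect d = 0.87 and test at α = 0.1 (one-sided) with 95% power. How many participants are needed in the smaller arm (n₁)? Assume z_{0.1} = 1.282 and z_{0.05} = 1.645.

With allocation ratio k = n₂/n₁ = 4, Var(x̄₁−x̄₂) = σ²(1/n₁ + 1/(k·n₁)) = σ²·(k+1)/(k·n₁).
So n₁ = (1 + 1/k)·((z_{α} + z_β)/d)² = 1.250 × (2.927/0.87)².
n₁ = 1.250 × 11.32 = 14.1.
Round up: n₁ = 15, giving n₂ = 4 × 15 = 60.

n₁ = 15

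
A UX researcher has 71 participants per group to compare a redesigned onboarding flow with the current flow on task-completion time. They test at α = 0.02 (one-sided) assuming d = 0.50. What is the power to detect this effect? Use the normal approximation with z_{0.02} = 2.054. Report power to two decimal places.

For two equal groups, power = Φ(d·√(n/2) − z_{α}).
d·√(n/2) = 0.50 × √(71/2) = 0.50 × 5.958 = 2.979.
z_β = 2.979 − 2.054 = 0.925.
Power = Φ(0.925) = 0.823.

power ≈ 0.82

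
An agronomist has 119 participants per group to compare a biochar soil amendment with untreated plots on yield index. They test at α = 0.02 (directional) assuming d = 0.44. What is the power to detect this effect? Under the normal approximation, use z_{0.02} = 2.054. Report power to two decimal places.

power ≈ 0.91

For two equal groups, power = Φ(d·√(n/2) − z_{α}).
d·√(n/2) = 0.44 × √(119/2) = 0.44 × 7.714 = 3.394.
z_β = 3.394 − 2.054 = 1.340.
Power = Φ(1.340) = 0.910.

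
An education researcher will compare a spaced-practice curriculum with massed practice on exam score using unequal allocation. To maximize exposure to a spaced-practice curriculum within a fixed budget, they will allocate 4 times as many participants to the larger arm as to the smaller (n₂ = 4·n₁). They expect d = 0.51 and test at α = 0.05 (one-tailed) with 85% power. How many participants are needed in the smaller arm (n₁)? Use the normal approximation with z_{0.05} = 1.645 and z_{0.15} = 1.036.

n₁ = 35

With allocation ratio k = n₂/n₁ = 4, Var(x̄₁−x̄₂) = σ²(1/n₁ + 1/(k·n₁)) = σ²·(k+1)/(k·n₁).
So n₁ = (1 + 1/k)·((z_{α} + z_β)/d)² = 1.250 × (2.681/0.51)².
n₁ = 1.250 × 27.63 = 34.5.
Round up: n₁ = 35, giving n₂ = 4 × 35 = 140.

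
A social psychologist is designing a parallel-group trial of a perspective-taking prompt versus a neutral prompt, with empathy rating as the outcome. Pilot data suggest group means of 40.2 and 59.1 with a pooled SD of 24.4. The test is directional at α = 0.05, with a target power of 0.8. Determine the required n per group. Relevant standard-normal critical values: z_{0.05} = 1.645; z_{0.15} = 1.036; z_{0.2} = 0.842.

n = 21 per group

Cohen's d = |M₁ − M₂| / SD_pooled = |40.2 − 59.1| / 24.4 = 18.9 / 24.4 = 0.775.
For two independent groups with equal n: n = 2·((z_{α} + z_β) / d)².
z_{α} + z_β = 1.645 + 0.842 = 2.487.
n = 2 × (2.487 / 0.775)² = 2 × 3.209² = 2 × 10.30 = 20.6.
Round up to the next whole participant.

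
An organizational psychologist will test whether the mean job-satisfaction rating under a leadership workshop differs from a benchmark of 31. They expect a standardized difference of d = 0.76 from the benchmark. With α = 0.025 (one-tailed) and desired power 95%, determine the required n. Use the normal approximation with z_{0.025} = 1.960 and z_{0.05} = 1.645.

For a one-sample test: n = ((z_{α} + z_β) / d)².
z_{α} + z_β = 1.960 + 1.645 = 3.605.
n = (3.605 / 0.76)² = 4.743² = 22.50.
Round up.

n = 23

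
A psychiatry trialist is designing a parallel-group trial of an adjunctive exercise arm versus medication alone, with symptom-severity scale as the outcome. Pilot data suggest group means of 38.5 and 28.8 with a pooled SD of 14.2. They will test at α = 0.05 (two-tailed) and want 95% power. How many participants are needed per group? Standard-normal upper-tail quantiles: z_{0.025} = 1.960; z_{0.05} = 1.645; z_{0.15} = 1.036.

Cohen's d = |M₁ − M₂| / SD_pooled = |38.5 − 28.8| / 14.2 = 9.7 / 14.2 = 0.683.
For two independent groups with equal n: n = 2·((z_{α/2} + z_β) / d)².
z_{α/2} + z_β = 1.960 + 1.645 = 3.605.
n = 2 × (3.605 / 0.683)² = 2 × 5.278² = 2 × 27.86 = 55.7.
Round up to the next whole participant.

n = 56 per group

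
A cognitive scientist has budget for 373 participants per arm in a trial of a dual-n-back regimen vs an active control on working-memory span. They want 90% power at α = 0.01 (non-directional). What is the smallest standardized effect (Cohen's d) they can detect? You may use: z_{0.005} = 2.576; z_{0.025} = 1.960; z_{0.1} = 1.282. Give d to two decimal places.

For two independent groups of n = 373 each: d_min = (z_{α/2} + z_β)·√(2/n).
z-sum = 2.576 + 1.282 = 3.858.
d_min = 3.858 × √(2/373) = 3.858 × 0.0732 = 0.283.

d_min ≈ 0.28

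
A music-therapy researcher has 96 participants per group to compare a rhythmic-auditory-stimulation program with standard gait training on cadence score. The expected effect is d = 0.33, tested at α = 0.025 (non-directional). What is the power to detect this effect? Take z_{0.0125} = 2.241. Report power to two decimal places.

power ≈ 0.52

For two equal groups, power = Φ(d·√(n/2) − z_{α/2}).
d·√(n/2) = 0.33 × √(96/2) = 0.33 × 6.928 = 2.286.
z_β = 2.286 − 2.241 = 0.045.
Power = Φ(0.045) = 0.518.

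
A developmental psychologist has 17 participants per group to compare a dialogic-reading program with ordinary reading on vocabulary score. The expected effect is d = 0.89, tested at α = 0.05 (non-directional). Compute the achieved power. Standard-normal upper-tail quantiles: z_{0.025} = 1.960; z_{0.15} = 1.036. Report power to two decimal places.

power ≈ 0.74

For two equal groups, power = Φ(d·√(n/2) − z_{α/2}).
d·√(n/2) = 0.89 × √(17/2) = 0.89 × 2.915 = 2.595.
z_β = 2.595 − 1.960 = 0.635.
Power = Φ(0.635) = 0.737.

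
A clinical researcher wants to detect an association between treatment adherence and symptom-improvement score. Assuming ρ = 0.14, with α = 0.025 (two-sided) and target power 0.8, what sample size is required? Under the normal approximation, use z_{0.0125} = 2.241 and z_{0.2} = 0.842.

Fisher's z: C = ½·ln((1+r)/(1−r)) = ½·ln(1.3256) = 0.1409.
n = ((z_{α/2} + z_β)/C)² + 3.
(2.241 + 0.842) / 0.1409 = 3.083 / 0.1409 = 21.881.
n = 21.881² + 3 = 478.77 + 3 = 481.8.
Round up.

n = 482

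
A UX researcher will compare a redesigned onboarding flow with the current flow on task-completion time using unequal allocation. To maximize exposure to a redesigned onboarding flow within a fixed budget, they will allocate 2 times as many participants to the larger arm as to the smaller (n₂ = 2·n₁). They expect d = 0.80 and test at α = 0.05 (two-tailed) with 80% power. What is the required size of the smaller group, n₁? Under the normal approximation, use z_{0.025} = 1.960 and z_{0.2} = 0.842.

n₁ = 19

With allocation ratio k = n₂/n₁ = 2, Var(x̄₁−x̄₂) = σ²(1/n₁ + 1/(k·n₁)) = σ²·(k+1)/(k·n₁).
So n₁ = (1 + 1/k)·((z_{α/2} + z_β)/d)² = 1.500 × (2.802/0.80)².
n₁ = 1.500 × 12.27 = 18.4.
Round up: n₁ = 19, giving n₂ = 2 × 19 = 38.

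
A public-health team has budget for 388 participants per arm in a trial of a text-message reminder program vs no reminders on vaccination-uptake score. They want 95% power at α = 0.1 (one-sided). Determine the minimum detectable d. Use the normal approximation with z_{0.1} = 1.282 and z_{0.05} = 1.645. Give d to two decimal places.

d_min ≈ 0.21

For two independent groups of n = 388 each: d_min = (z_{α} + z_β)·√(2/n).
z-sum = 1.282 + 1.645 = 2.927.
d_min = 2.927 × √(2/388) = 2.927 × 0.0718 = 0.210.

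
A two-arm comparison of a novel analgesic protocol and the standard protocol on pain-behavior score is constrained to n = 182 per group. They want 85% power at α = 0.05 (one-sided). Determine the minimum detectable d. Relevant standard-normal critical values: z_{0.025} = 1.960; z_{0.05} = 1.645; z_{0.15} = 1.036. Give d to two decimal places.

d_min ≈ 0.28

For two independent groups of n = 182 each: d_min = (z_{α} + z_β)·√(2/n).
z-sum = 1.645 + 1.036 = 2.681.
d_min = 2.681 × √(2/182) = 2.681 × 0.1048 = 0.281.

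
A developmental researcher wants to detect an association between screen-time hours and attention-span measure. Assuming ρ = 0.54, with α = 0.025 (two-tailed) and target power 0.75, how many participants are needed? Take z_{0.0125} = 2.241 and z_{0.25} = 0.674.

Fisher's z: C = ½·ln((1+r)/(1−r)) = ½·ln(3.3478) = 0.6042.
n = ((z_{α/2} + z_β)/C)² + 3.
(2.241 + 0.674) / 0.6042 = 2.915 / 0.6042 = 4.825.
n = 4.825² + 3 = 23.28 + 3 = 26.3.
Round up.

n = 27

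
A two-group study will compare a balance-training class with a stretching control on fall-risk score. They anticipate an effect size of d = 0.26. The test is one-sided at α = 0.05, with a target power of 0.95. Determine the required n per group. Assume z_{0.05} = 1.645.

n = 321 per group

For two independent groups with equal n: n = 2·((z_{α} + z_β) / d)².
z_{α} + z_β = 1.645 + 1.645 = 3.290.
n = 2 × (3.290 / 0.26)² = 2 × 12.654² = 2 × 160.12 = 320.2.
Round up to the next whole participant.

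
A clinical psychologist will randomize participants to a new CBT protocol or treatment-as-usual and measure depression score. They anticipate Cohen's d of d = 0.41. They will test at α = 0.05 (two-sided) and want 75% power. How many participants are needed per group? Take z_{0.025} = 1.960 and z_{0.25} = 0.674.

n = 83 per group

For two independent groups with equal n: n = 2·((z_{α/2} + z_β) / d)².
z_{α/2} + z_β = 1.960 + 0.674 = 2.634.
n = 2 × (2.634 / 0.41)² = 2 × 6.424² = 2 × 41.27 = 82.5.
Round up to the next whole participant.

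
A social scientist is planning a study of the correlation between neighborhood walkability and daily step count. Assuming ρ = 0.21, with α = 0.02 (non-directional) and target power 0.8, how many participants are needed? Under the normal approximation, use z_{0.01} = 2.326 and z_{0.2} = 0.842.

n = 224

Fisher's z: C = ½·ln((1+r)/(1−r)) = ½·ln(1.5316) = 0.2132.
n = ((z_{α/2} + z_β)/C)² + 3.
(2.326 + 0.842) / 0.2132 = 3.168 / 0.2132 = 14.859.
n = 14.859² + 3 = 220.80 + 3 = 223.8.
Round up.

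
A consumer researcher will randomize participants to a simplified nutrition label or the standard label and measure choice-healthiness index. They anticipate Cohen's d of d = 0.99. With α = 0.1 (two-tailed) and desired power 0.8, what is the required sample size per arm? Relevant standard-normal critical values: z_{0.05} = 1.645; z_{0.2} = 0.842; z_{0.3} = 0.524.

For two independent groups with equal n: n = 2·((z_{α/2} + z_β) / d)².
z_{α/2} + z_β = 1.645 + 0.842 = 2.487.
n = 2 × (2.487 / 0.99)² = 2 × 2.512² = 2 × 6.31 = 12.6.
Round up to the next whole participant.

n = 13 per group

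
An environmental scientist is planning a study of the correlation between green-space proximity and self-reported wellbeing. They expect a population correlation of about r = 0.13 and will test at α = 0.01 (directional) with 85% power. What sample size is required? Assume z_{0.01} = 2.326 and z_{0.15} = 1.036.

n = 665

Fisher's z: C = ½·ln((1+r)/(1−r)) = ½·ln(1.2989) = 0.1307.
n = ((z_{α} + z_β)/C)² + 3.
(2.326 + 1.036) / 0.1307 = 3.362 / 0.1307 = 25.723.
n = 25.723² + 3 = 661.67 + 3 = 664.7.
Round up.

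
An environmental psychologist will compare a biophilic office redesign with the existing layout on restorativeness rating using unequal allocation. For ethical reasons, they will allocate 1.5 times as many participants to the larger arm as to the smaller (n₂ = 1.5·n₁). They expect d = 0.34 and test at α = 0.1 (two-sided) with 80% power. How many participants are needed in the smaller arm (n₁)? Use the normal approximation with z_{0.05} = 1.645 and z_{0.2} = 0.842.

With allocation ratio k = n₂/n₁ = 1.5, Var(x̄₁−x̄₂) = σ²(1/n₁ + 1/(k·n₁)) = σ²·(k+1)/(k·n₁).
So n₁ = (1 + 1/k)·((z_{α/2} + z_β)/d)² = 1.667 × (2.487/0.34)².
n₁ = 1.667 × 53.50 = 89.2.
Round up: n₁ = 90, giving n₂ = 1.5 × 90 = 135.

n₁ = 90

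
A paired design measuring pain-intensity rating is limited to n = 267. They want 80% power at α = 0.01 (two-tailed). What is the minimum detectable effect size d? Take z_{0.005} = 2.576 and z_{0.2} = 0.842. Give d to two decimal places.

d_min ≈ 0.21

For a single sample (or paired design) of n = 267: d_min = (z_{α/2} + z_β)/√n.
z-sum = 2.576 + 0.842 = 3.418.
d_min = 3.418 / √267 = 3.418 / 16.340 = 0.209.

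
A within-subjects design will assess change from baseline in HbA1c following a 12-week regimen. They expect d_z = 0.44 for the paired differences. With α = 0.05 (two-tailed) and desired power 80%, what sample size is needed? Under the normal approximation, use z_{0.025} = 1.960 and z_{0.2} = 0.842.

n = 41 pairs

For a paired (one-sample on differences) test: n = ((z_{α/2} + z_β) / d)².
z_{α/2} + z_β = 1.960 + 0.842 = 2.802.
n = (2.802 / 0.44)² = 6.368² = 40.55.
Round up.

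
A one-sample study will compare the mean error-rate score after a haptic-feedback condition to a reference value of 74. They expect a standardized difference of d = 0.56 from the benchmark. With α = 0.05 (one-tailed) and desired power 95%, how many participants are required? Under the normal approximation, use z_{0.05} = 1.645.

For a one-sample test: n = ((z_{α} + z_β) / d)².
z_{α} + z_β = 1.645 + 1.645 = 3.290.
n = (3.290 / 0.56)² = 5.875² = 34.52.
Round up.

n = 35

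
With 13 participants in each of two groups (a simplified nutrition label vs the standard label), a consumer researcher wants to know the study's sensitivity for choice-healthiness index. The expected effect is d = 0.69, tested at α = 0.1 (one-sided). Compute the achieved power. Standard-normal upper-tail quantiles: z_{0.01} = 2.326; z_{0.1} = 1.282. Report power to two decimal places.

power ≈ 0.68

For two equal groups, power = Φ(d·√(n/2) − z_{α}).
d·√(n/2) = 0.69 × √(13/2) = 0.69 × 2.550 = 1.759.
z_β = 1.759 − 1.282 = 0.477.
Power = Φ(0.477) = 0.683.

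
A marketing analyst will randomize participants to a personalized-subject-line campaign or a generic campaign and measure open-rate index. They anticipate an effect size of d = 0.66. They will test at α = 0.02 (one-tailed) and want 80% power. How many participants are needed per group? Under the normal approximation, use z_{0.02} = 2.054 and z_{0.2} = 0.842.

For two independent groups with equal n: n = 2·((z_{α} + z_β) / d)².
z_{α} + z_β = 2.054 + 0.842 = 2.896.
n = 2 × (2.896 / 0.66)² = 2 × 4.388² = 2 × 19.25 = 38.5.
Round up to the next whole participant.

n = 39 per group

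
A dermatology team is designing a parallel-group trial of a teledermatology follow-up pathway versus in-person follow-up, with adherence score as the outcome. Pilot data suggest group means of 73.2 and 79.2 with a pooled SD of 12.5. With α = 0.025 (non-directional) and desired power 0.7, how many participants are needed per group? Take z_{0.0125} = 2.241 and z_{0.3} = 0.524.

Cohen's d = |M₁ − M₂| / SD_pooled = |73.2 − 79.2| / 12.5 = 6.0 / 12.5 = 0.480.
For two independent groups with equal n: n = 2·((z_{α/2} + z_β) / d)².
z_{α/2} + z_β = 2.241 + 0.524 = 2.765.
n = 2 × (2.765 / 0.480)² = 2 × 5.760² = 2 × 33.18 = 66.4.
Round up to the next whole participant.

n = 67 per group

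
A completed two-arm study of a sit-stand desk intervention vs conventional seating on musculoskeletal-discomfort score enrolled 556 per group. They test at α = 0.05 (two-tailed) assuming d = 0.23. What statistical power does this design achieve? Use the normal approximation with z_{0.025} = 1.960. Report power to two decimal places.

For two equal groups, power = Φ(d·√(n/2) − z_{α/2}).
d·√(n/2) = 0.23 × √(556/2) = 0.23 × 16.673 = 3.835.
z_β = 3.835 − 1.960 = 1.875.
Power = Φ(1.875) = 0.970.

power ≈ 0.97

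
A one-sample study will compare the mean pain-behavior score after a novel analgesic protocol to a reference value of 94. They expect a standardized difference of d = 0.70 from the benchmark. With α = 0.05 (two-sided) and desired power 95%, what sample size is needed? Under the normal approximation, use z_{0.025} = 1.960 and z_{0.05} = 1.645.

For a one-sample test: n = ((z_{α/2} + z_β) / d)².
z_{α/2} + z_β = 1.960 + 1.645 = 3.605.
n = (3.605 / 0.70)² = 5.150² = 26.52.
Round up.

n = 27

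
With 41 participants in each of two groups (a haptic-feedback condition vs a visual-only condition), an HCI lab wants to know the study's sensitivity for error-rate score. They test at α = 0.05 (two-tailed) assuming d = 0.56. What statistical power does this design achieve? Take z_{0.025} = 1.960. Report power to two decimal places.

For two equal groups, power = Φ(d·√(n/2) − z_{α/2}).
d·√(n/2) = 0.56 × √(41/2) = 0.56 × 4.528 = 2.536.
z_β = 2.536 − 1.960 = 0.576.
Power = Φ(0.576) = 0.718.

power ≈ 0.72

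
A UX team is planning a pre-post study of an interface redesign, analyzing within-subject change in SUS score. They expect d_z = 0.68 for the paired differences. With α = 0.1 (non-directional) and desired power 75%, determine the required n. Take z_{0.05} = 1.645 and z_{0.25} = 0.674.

n = 12 pairs

For a paired (one-sample on differences) test: n = ((z_{α/2} + z_β) / d)².
z_{α/2} + z_β = 1.645 + 0.674 = 2.319.
n = (2.319 / 0.68)² = 3.410² = 11.63.
Round up.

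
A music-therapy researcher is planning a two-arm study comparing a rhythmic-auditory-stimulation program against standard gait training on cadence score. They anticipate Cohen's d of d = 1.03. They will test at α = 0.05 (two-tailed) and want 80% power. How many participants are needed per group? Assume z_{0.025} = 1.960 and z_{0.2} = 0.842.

For two independent groups with equal n: n = 2·((z_{α/2} + z_β) / d)².
z_{α/2} + z_β = 1.960 + 0.842 = 2.802.
n = 2 × (2.802 / 1.03)² = 2 × 2.720² = 2 × 7.40 = 14.8.
Round up to the next whole participant.

n = 15 per group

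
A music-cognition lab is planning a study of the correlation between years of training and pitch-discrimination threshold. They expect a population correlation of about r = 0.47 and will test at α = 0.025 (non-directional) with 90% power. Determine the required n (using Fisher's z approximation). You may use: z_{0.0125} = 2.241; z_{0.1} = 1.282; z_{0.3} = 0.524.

Fisher's z: C = ½·ln((1+r)/(1−r)) = ½·ln(2.7736) = 0.5101.
n = ((z_{α/2} + z_β)/C)² + 3.
(2.241 + 1.282) / 0.5101 = 3.523 / 0.5101 = 6.906.
n = 6.906² + 3 = 47.70 + 3 = 50.7.
Round up.

n = 51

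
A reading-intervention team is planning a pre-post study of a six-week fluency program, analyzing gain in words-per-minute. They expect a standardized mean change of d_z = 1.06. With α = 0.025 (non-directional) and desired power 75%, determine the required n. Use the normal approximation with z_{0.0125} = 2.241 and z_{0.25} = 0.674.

n = 8 pairs

For a paired (one-sample on differences) test: n = ((z_{α/2} + z_β) / d)².
z_{α/2} + z_β = 2.241 + 0.674 = 2.915.
n = (2.915 / 1.06)² = 2.750² = 7.56.
Round up.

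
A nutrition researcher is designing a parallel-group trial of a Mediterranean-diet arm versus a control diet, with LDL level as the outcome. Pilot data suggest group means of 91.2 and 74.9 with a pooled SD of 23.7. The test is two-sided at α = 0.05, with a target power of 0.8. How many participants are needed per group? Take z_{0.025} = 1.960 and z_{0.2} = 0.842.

n = 34 per group

Cohen's d = |M₁ − M₂| / SD_pooled = |91.2 − 74.9| / 23.7 = 16.3 / 23.7 = 0.688.
For two independent groups with equal n: n = 2·((z_{α/2} + z_β) / d)².
z_{α/2} + z_β = 1.960 + 0.842 = 2.802.
n = 2 × (2.802 / 0.688)² = 2 × 4.073² = 2 × 16.59 = 33.2.
Round up to the next whole participant.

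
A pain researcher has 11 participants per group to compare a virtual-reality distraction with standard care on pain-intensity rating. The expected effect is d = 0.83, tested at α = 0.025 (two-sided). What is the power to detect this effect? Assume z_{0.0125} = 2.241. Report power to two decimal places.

power ≈ 0.38

For two equal groups, power = Φ(d·√(n/2) − z_{α/2}).
d·√(n/2) = 0.83 × √(11/2) = 0.83 × 2.345 = 1.947.
z_β = 1.947 − 2.241 = -0.294.
Power = Φ(-0.294) = 0.384.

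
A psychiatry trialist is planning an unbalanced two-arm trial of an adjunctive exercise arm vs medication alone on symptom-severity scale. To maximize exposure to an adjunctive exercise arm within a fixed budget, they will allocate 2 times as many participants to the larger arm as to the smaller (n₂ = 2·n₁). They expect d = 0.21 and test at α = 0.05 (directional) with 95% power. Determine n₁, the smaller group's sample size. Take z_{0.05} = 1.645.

n₁ = 369

With allocation ratio k = n₂/n₁ = 2, Var(x̄₁−x̄₂) = σ²(1/n₁ + 1/(k·n₁)) = σ²·(k+1)/(k·n₁).
So n₁ = (1 + 1/k)·((z_{α} + z_β)/d)² = 1.500 × (3.290/0.21)².
n₁ = 1.500 × 245.44 = 368.2.
Round up: n₁ = 369, giving n₂ = 2 × 369 = 738.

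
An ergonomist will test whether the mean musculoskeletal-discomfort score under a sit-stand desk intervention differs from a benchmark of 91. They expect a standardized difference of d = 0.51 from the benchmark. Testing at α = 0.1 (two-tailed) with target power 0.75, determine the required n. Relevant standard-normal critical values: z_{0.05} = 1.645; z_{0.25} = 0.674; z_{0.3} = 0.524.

For a one-sample test: n = ((z_{α/2} + z_β) / d)².
z_{α/2} + z_β = 1.645 + 0.674 = 2.319.
n = (2.319 / 0.51)² = 4.547² = 20.68.
Round up.

n = 21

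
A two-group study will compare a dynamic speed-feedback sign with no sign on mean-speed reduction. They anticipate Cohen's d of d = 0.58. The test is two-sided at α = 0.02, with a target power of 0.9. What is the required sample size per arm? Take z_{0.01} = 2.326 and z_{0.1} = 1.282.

n = 78 per group

For two independent groups with equal n: n = 2·((z_{α/2} + z_β) / d)².
z_{α/2} + z_β = 2.326 + 1.282 = 3.608.
n = 2 × (3.608 / 0.58)² = 2 × 6.221² = 2 × 38.70 = 77.4.
Round up to the next whole participant.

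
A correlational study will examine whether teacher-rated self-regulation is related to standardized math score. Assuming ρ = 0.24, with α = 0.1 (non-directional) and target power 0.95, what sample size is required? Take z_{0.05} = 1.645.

Fisher's z: C = ½·ln((1+r)/(1−r)) = ½·ln(1.6316) = 0.2448.
n = ((z_{α/2} + z_β)/C)² + 3.
(1.645 + 1.645) / 0.2448 = 3.290 / 0.2448 = 13.440.
n = 13.440² + 3 = 180.62 + 3 = 183.6.
Round up.

n = 184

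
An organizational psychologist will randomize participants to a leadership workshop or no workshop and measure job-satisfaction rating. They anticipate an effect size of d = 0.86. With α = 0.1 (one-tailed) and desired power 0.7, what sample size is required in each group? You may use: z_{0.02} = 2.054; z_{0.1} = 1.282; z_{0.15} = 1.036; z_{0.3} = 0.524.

n = 9 per group

For two independent groups with equal n: n = 2·((z_{α} + z_β) / d)².
z_{α} + z_β = 1.282 + 0.524 = 1.806.
n = 2 × (1.806 / 0.86)² = 2 × 2.100² = 2 × 4.41 = 8.8.
Round up to the next whole participant.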